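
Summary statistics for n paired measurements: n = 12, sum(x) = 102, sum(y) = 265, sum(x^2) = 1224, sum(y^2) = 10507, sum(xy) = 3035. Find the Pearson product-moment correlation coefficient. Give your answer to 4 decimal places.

S_xy = nΣxy − ΣxΣy = 12·3035 − 102·265 = 36420 − 27030 = 9390
S_xx = nΣx² − (Σx)² = 12·1224 − 102² = 14688 − 10404 = 4284
S_yy = nΣy² − (Σy)² = 12·10507 − 265² = 126084 − 70225 = 55859
r = S_xy / √(S_xx·S_yy) = 9390 / √(4284·55859) = 9390 / √239299956 = 9390 / 15469.3231 = 0.6070

0.6070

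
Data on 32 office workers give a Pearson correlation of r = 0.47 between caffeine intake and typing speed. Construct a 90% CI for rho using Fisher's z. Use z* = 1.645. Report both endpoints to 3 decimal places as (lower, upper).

Fisher z: z_r = atanh(r) = ½·ln((1+0.47)/(1−0.47)) = 0.510070
SE(z) = 1/√(n−3) = 1/√29 = 0.185695
90% ⇒ z* = 1.645; margin = 1.645·0.185695 = 0.305468
CI on z-scale: (0.204602, 0.815538)
Back-transform: tanh(0.204602) = 0.201794, tanh(0.815538) = 0.672634

(0.202, 0.673)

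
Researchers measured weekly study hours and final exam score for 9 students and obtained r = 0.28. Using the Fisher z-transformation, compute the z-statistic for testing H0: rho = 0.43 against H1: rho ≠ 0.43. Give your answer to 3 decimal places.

-0.422

z_r = atanh(0.28) = 0.287682,  z_0 = atanh(0.43) = 0.459897
SE = 1/√(n−3) = 1/√6 = 0.408248
z = (z_r − z_0)/SE = (0.287682 − 0.459897) / 0.408248 = -0.172215 / 0.408248 = -0.422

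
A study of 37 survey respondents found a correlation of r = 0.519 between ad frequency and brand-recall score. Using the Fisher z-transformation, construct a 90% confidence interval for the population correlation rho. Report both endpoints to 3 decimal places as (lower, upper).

z_r = atanh(0.519) = 0.574970;  SE = 1/√(n−3) = 1/√34 = 0.171499
z-limits: 0.574970 ± 1.645·0.171499 = 0.574970 ± 0.282116 = [0.292854, 0.857086]
ρ-limits: (tanh 0.292854, tanh 0.857086) = (0.285, 0.695)

(0.285, 0.695)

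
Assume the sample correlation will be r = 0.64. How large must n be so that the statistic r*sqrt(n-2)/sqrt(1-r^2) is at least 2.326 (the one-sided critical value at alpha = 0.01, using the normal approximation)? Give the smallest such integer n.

10

Need r·√(n−2)/√(1−r²) ≥ 2.326
√(n−2) ≥ 2.326·√(1−0.4096) / 0.64 = 2.326·0.768375 / 0.64 = 2.7926
n−2 ≥ 7.7986  ⇒  n ≥ 9.7986
Smallest integer n = 10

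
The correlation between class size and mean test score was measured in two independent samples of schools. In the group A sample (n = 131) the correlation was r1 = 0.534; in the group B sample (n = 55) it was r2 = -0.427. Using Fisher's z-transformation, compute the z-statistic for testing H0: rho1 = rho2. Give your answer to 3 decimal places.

6.397

Fisher z-transforms: z1 = atanh(0.534) = 0.595724, z2 = atanh(-0.427) = -0.456222; difference d = 1.051946
Var(d) = 1/128 + 1/52 = 0.0078125 + 0.0192308 = 0.0270433
z = d/√Var(d) = 1.051946 / √0.0270433 = 1.051946 / 0.164448 = 6.397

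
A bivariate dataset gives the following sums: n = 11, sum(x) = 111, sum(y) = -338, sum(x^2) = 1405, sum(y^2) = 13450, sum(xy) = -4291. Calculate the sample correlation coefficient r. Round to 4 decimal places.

S_xy = nΣxy − ΣxΣy = 11·(-4291) − 111·(-338) = -47201 − (-37518) = -9683
S_xx = nΣx² − (Σx)² = 11·1405 − 111² = 15455 − 12321 = 3134
S_yy = nΣy² − (Σy)² = 11·13450 − (-338)² = 147950 − 114244 = 33706
r = S_xy / √(S_xx·S_yy) = -9683 / √(3134·33706) = -9683 / √105634604 = -9683 / 10277.8696 = -0.9421

-0.9421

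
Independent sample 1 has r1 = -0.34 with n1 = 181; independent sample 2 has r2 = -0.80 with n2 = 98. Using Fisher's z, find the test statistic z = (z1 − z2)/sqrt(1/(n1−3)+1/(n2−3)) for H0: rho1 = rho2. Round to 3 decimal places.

5.860

Fisher z-transforms: z1 = atanh(-0.34) = -0.354093, z2 = atanh(-0.80) = -1.098612; difference d = 0.744519
Var(d) = 1/178 + 1/95 = 0.0056180 + 0.0105263 = 0.0161443
z = d/√Var(d) = 0.744519 / √0.0161443 = 0.744519 / 0.127060 = 5.860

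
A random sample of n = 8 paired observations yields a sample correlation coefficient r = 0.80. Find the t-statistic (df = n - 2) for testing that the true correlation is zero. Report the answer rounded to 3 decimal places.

3.266

1 − r² = 1 − 0.6400 = 0.3600;  √(1−r²) = 0.600000
√(n−2) = √6 = 2.449490
t = r·√(n−2)/√(1−r²) = 0.80 · 2.449490 / 0.600000 = 3.266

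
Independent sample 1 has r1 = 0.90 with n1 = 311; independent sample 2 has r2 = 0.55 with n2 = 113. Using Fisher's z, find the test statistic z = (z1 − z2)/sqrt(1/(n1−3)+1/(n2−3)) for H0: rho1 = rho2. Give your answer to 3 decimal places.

z1 = atanh(0.90) = 1.472219,  z2 = atanh(0.55) = 0.618381
SE = √(1/(n1−3) + 1/(n2−3)) = √(1/308 + 1/110) = √(0.0032468 + 0.0090909) = √0.0123377 = 0.111075
z = (z1 − z2)/SE = (1.472219 − 0.618381) / 0.111075 = 0.853838 / 0.111075 = 7.687

7.687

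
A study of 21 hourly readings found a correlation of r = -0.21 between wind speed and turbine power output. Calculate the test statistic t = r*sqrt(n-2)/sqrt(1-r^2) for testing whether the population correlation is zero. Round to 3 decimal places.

1 − r² = 1 − 0.0441 = 0.9559;  √(1−r²) = 0.977701
√(n−2) = √19 = 4.358899
t = r·√(n−2)/√(1−r²) = -0.21 · 4.358899 / 0.977701 = -0.936

-0.936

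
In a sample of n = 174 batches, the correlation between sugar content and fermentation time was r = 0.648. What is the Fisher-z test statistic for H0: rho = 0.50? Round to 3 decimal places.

2.910

Fisher z: atanh(0.648) = 0.771843, atanh(0.50) = 0.549306
z = (z_r − z_0)·√(n−3) = (0.771843 − 0.549306)·√171 = 0.222537 · 13.076697 = 2.910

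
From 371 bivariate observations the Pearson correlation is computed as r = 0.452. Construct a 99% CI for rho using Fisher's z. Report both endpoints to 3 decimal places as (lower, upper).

(0.339, 0.552)

z_r = atanh(0.452) = 0.487211;  SE = 1/√(n−3) = 1/√368 = 0.052129
z-limits: 0.487211 ± 2.576·0.052129 = 0.487211 ± 0.134284 = [0.352927, 0.621495]
ρ-limits: (tanh 0.352927, tanh 0.621495) = (0.339, 0.552)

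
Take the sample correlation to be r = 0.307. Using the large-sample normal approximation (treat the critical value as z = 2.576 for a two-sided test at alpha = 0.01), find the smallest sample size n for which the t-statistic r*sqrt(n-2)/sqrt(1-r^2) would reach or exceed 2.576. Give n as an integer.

66

Need r·√(n−2)/√(1−r²) ≥ 2.576
√(n−2) ≥ 2.576·√(1−0.094249) / 0.307 = 2.576·0.951710 / 0.307 = 7.9857
n−2 ≥ 63.7714  ⇒  n ≥ 65.7714
Smallest integer n = 66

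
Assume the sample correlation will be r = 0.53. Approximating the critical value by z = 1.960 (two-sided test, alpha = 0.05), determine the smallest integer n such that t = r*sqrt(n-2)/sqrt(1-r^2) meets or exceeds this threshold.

12

Need r·√(n−2)/√(1−r²) ≥ 1.960
√(n−2) ≥ 1.960·√(1−0.2809) / 0.53 = 1.960·0.847998 / 0.53 = 3.1360
n−2 ≥ 9.8345  ⇒  n ≥ 11.8345
Smallest integer n = 12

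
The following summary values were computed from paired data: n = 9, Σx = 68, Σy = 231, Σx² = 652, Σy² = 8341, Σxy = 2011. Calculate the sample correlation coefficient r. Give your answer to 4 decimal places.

0.4601

S_xy = nΣxy − ΣxΣy = 9·2011 − 68·231 = 18099 − 15708 = 2391
S_xx = nΣx² − (Σx)² = 9·652 − 68² = 5868 − 4624 = 1244
S_yy = nΣy² − (Σy)² = 9·8341 − 231² = 75069 − 53361 = 21708
r = S_xy / √(S_xx·S_yy) = 2391 / √(1244·21708) = 2391 / √27004752 = 2391 / 5196.6097 = 0.4601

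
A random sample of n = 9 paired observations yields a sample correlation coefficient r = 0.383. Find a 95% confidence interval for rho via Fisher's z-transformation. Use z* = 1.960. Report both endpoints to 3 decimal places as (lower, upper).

(-0.377, 0.835)

Fisher z: z_r = atanh(r) = ½·ln((1+0.383)/(1−0.383)) = 0.403571
SE(z) = 1/√(n−3) = 1/√6 = 0.408248
95% ⇒ z* = 1.960; margin = 1.960·0.408248 = 0.800166
CI on z-scale: (-0.396595, 1.203737)
Back-transform: tanh(-0.396595) = -0.377032, tanh(1.203737) = 0.834791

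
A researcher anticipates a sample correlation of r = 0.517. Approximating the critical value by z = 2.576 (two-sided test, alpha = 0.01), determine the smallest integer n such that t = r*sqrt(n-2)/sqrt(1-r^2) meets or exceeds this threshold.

21

r√(n−2)/√(1−r²) ≥ 2.576  ⇔  n−2 ≥ (2.576)²·(1−r²)/r²
(1−r²)/r² = (1−0.267289)/0.267289 = 2.7413
n ≥ 2 + 6.635776·2.7413 = 2 + 18.1907 = 20.1907
⌈20.1907⌉ = 21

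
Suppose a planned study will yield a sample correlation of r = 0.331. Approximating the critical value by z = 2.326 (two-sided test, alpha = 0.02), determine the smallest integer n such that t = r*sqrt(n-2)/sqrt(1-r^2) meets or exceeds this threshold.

Need r·√(n−2)/√(1−r²) ≥ 2.326
√(n−2) ≥ 2.326·√(1−0.109561) / 0.331 = 2.326·0.943631 / 0.331 = 6.6311
n−2 ≥ 43.9715  ⇒  n ≥ 45.9715
Smallest integer n = 46

46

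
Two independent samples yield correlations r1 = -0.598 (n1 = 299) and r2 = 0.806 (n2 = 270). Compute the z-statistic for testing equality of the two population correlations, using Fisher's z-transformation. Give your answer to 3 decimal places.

Fisher z-transforms: z1 = atanh(-0.598) = -0.690028, z2 = atanh(0.806) = 1.115506; difference d = -1.805534
Var(d) = 1/296 + 1/267 = 0.0033784 + 0.0037453 = 0.0071237
z = d/√Var(d) = -1.805534 / √0.0071237 = -1.805534 / 0.084402 = -21.392

-21.392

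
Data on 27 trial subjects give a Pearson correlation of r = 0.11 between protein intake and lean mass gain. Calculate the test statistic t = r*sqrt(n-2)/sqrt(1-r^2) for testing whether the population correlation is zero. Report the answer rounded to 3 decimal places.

0.553

1 − r² = 1 − 0.0121 = 0.9879;  √(1−r²) = 0.993932
√(n−2) = √25 = 5.000000
t = r·√(n−2)/√(1−r²) = 0.11 · 5.000000 / 0.993932 = 0.553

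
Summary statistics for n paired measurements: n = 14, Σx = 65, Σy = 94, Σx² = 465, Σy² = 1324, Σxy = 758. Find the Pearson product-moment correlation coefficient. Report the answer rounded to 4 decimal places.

0.9563

S_xy = nΣxy − ΣxΣy = 14·758 − 65·94 = 10612 − 6110 = 4502
S_xx = nΣx² − (Σx)² = 14·465 − 65² = 6510 − 4225 = 2285
S_yy = nΣy² − (Σy)² = 14·1324 − 94² = 18536 − 8836 = 9700
r = S_xy / √(S_xx·S_yy) = 4502 / √(2285·9700) = 4502 / √22164500 = 4502 / 4707.9189 = 0.9563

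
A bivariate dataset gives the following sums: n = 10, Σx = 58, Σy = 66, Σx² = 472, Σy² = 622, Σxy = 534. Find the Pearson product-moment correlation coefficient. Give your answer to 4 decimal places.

0.9510

S_xy = nΣxy − ΣxΣy = 10·534 − 58·66 = 5340 − 3828 = 1512
S_xx = nΣx² − (Σx)² = 10·472 − 58² = 4720 − 3364 = 1356
S_yy = nΣy² − (Σy)² = 10·622 − 66² = 6220 − 4356 = 1864
r = S_xy / √(S_xx·S_yy) = 1512 / √(1356·1864) = 1512 / √2527584 = 1512 / 1589.8377 = 0.9510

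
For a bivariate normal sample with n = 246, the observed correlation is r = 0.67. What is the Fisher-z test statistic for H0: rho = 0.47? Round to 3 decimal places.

Fisher z: atanh(0.67) = 0.810743, atanh(0.47) = 0.510070
z = (z_r − z_0)·√(n−3) = (0.810743 − 0.510070)·√243 = 0.300673 · 15.588457 = 4.687

4.687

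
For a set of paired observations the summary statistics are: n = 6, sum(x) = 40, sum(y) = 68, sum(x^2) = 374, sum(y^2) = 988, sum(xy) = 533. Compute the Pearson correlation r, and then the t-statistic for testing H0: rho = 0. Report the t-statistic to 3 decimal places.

1.223

Numerator: nΣxy − (Σx)(Σy) = 6·533 − (40)(68) = 478
Denominator: √[(nΣx²−(Σx)²)(nΣy²−(Σy)²)]
  nΣx²−(Σx)² = 6·374 − 1600 = 644;  nΣy²−(Σy)² = 6·988 − 4624 = 1304
  √(644·1304) = √839776 = 916.3929
r = 478 / 916.3929 = 0.5216
t = r·√(n−2)/√(1−r²) = 0.5216·√4 / √(1−0.272067) = 1.043200 / 0.853190 = 1.223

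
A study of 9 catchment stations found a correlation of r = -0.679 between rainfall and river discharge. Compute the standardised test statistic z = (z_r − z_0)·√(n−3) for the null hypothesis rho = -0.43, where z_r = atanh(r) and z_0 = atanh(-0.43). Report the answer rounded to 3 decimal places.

-0.900

Fisher z: atanh(-0.679) = -0.827256, atanh(-0.43) = -0.459897
z = (z_r − z_0)·√(n−3) = (-0.827256 − (-0.459897))·√6 = -0.367359 · 2.449490 = -0.900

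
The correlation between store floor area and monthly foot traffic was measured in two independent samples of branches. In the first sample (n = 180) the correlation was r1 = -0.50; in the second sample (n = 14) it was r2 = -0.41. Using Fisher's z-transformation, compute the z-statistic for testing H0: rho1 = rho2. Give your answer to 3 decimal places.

-0.366

z1 = atanh(-0.50) = -0.549306,  z2 = atanh(-0.41) = -0.435611
SE = √(1/(n1−3) + 1/(n2−3)) = √(1/177 + 1/11) = √(0.0056497 + 0.0909091) = √0.0965588 = 0.310739
z = (z1 − z2)/SE = (-0.549306 − (-0.435611)) / 0.310739 = -0.113695 / 0.310739 = -0.366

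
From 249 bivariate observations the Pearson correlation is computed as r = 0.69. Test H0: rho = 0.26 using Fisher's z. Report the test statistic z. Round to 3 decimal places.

z_r = atanh(0.69) = 0.847956,  z_0 = atanh(0.26) = 0.266108
SE = 1/√(n−3) = 1/√246 = 0.063758
z = (z_r − z_0)/SE = (0.847956 − 0.266108) / 0.063758 = 0.581848 / 0.063758 = 9.126

9.126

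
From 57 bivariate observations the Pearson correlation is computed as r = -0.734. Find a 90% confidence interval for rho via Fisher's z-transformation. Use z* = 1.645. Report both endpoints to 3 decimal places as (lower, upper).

z_r = atanh(-0.734) = -0.937345;  SE = 1/√(n−3) = 1/√54 = 0.136083
z-limits: -0.937345 ± 1.645·0.136083 = -0.937345 ± 0.223857 = [-1.161202, -0.713488]
ρ-limits: (tanh -1.161202, tanh -0.713488) = (-0.821, -0.613)

(-0.821, -0.613)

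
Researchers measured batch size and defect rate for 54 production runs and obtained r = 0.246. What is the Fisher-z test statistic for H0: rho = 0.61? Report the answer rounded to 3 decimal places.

-3.269

z_r = atanh(0.246) = 0.251151,  z_0 = atanh(0.61) = 0.708921
SE = 1/√(n−3) = 1/√51 = 0.140028
z = (z_r − z_0)/SE = (0.251151 − 0.708921) / 0.140028 = -0.457770 / 0.140028 = -3.269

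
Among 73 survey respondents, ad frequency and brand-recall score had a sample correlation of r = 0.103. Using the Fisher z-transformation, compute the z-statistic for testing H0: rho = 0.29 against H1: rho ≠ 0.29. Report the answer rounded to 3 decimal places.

-1.633

Fisher z: atanh(0.103) = 0.103367, atanh(0.29) = 0.298566
z = (z_r − z_0)·√(n−3) = (0.103367 − 0.298566)·√70 = -0.195199 · 8.366600 = -1.633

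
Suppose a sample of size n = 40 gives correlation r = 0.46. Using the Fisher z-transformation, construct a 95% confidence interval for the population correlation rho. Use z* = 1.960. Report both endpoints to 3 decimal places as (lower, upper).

(0.173, 0.675)

z_r = atanh(0.46) = 0.497311;  SE = 1/√(n−3) = 1/√37 = 0.164399
z-limits: 0.497311 ± 1.960·0.164399 = 0.497311 ± 0.322222 = [0.175089, 0.819533]
ρ-limits: (tanh 0.175089, tanh 0.819533) = (0.173, 0.675)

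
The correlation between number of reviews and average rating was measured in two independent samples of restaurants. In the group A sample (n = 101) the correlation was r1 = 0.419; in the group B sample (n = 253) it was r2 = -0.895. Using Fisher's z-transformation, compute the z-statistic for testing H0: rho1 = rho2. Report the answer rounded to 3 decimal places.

15.883

z1 = atanh(0.419) = 0.446478,  z2 = atanh(-0.895) = -1.446507
SE = √(1/(n1−3) + 1/(n2−3)) = √(1/98 + 1/250) = √(0.0102041 + 0.0040000) = √0.0142041 = 0.119181
z = (z1 − z2)/SE = (0.446478 − (-1.446507)) / 0.119181 = 1.892985 / 0.119181 = 15.883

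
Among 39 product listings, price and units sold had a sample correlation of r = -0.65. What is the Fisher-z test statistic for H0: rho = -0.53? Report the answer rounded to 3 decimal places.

-1.111

z_r = atanh(-0.65) = -0.775299,  z_0 = atanh(-0.53) = -0.590145
SE = 1/√(n−3) = 1/√36 = 0.166667
z = (z_r − z_0)/SE = (-0.775299 − (-0.590145)) / 0.166667 = -0.185154 / 0.166667 = -1.111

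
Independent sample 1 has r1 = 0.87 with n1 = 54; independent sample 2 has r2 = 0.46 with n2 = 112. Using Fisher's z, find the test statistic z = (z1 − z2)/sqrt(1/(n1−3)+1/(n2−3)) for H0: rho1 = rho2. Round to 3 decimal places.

4.926

Fisher z-transforms: z1 = atanh(0.87) = 1.333080, z2 = atanh(0.46) = 0.497311; difference d = 0.835769
Var(d) = 1/51 + 1/109 = 0.0196078 + 0.0091743 = 0.0287821
z = d/√Var(d) = 0.835769 / √0.0287821 = 0.835769 / 0.169653 = 4.926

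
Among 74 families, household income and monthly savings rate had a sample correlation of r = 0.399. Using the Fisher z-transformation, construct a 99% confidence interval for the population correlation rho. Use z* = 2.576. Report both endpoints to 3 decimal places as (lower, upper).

(0.116, 0.622)

z_r = atanh(0.399) = 0.422459;  SE = 1/√(n−3) = 1/√71 = 0.118678
z-limits: 0.422459 ± 2.576·0.118678 = 0.422459 ± 0.305715 = [0.116744, 0.728174]
ρ-limits: (tanh 0.116744, tanh 0.728174) = (0.116, 0.622)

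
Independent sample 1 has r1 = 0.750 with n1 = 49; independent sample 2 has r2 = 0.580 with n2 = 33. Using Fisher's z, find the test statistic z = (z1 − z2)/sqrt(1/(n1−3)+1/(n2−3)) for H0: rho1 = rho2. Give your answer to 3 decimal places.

z1 = atanh(0.750) = 0.972955,  z2 = atanh(0.580) = 0.662463
SE = √(1/(n1−3) + 1/(n2−3)) = √(1/46 + 1/30) = √(0.0217391 + 0.0333333) = √0.0550724 = 0.234675
z = (z1 − z2)/SE = (0.972955 − 0.662463) / 0.234675 = 0.310492 / 0.234675 = 1.323

1.323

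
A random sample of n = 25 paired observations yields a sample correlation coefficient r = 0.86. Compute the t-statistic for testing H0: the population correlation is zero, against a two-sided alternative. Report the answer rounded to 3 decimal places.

1 − r² = 1 − 0.7396 = 0.2604;  √(1−r²) = 0.510294
√(n−2) = √23 = 4.795832
t = r·√(n−2)/√(1−r²) = 0.86 · 4.795832 / 0.510294 = 8.082

8.082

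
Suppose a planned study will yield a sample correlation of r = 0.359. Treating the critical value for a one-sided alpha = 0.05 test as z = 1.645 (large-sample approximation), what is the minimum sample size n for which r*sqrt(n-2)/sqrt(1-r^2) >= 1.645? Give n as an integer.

r√(n−2)/√(1−r²) ≥ 1.645  ⇔  n−2 ≥ (1.645)²·(1−r²)/r²
(1−r²)/r² = (1−0.128881)/0.128881 = 6.7591
n ≥ 2 + 2.706025·6.7591 = 2 + 18.2903 = 20.2903
⌈20.2903⌉ = 21

21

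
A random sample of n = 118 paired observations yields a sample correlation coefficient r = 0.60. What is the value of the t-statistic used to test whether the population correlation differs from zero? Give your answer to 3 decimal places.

8.078

1 − r² = 1 − 0.3600 = 0.6400;  √(1−r²) = 0.800000
√(n−2) = √116 = 10.770330
t = r·√(n−2)/√(1−r²) = 0.60 · 10.770330 / 0.800000 = 8.078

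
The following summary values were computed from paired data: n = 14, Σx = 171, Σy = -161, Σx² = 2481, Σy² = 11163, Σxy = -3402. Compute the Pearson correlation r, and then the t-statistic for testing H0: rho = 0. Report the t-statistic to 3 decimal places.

-3.940

Numerator: nΣxy − (Σx)(Σy) = 14·(-3402) − (171)(-161) = -20097
Denominator: √[(nΣx²−(Σx)²)(nΣy²−(Σy)²)]
  nΣx²−(Σx)² = 14·2481 − 29241 = 5493;  nΣy²−(Σy)² = 14·11163 − 25921 = 130361
  √(5493·130361) = √716072973 = 26759.5399
r = -20097 / 26759.5399 = -0.7510
t = r·√(n−2)/√(1−r²) = -0.7510·√12 / √(1−0.564001) = -2.601540 / 0.660302 = -3.940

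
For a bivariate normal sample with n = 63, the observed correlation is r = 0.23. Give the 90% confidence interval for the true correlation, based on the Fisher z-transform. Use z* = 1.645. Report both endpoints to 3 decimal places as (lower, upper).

z_r = atanh(0.23) = 0.234189;  SE = 1/√(n−3) = 1/√60 = 0.129099
z-limits: 0.234189 ± 1.645·0.129099 = 0.234189 ± 0.212368 = [0.021821, 0.446557]
ρ-limits: (tanh 0.021821, tanh 0.446557) = (0.022, 0.419)

(0.022, 0.419)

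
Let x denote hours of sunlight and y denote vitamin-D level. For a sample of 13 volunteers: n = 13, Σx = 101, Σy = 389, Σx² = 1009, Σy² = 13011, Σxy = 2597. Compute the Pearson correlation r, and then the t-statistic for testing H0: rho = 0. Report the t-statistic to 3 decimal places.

-3.962

Numerator: nΣxy − (Σx)(Σy) = 13·2597 − (101)(389) = -5528
Denominator: √[(nΣx²−(Σx)²)(nΣy²−(Σy)²)]
  nΣx²−(Σx)² = 13·1009 − 10201 = 2916;  nΣy²−(Σy)² = 13·13011 − 151321 = 17822
  √(2916·17822) = √51968952 = 7208.9494
r = -5528 / 7208.9494 = -0.7668
t = r·√(n−2)/√(1−r²) = -0.7668·√11 / √(1−0.587982) = -2.543188 / 0.641886 = -3.962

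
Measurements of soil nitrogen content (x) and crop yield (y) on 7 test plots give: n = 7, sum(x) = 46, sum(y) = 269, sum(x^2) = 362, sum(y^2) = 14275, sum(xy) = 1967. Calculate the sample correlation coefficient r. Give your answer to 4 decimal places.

0.4110

Numerator: nΣxy − (Σx)(Σy) = 7·1967 − (46)(269) = 1395
Denominator: √[(nΣx²−(Σx)²)(nΣy²−(Σy)²)]
  nΣx²−(Σx)² = 7·362 − 2116 = 418;  nΣy²−(Σy)² = 7·14275 − 72361 = 27564
  √(418·27564) = √11521752 = 3394.3706
r = 1395 / 3394.3706 = 0.4110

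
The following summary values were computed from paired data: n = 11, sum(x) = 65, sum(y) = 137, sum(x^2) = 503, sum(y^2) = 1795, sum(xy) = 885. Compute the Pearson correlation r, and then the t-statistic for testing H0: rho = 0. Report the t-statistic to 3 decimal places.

Numerator: nΣxy − (Σx)(Σy) = 11·885 − (65)(137) = 830
Denominator: √[(nΣx²−(Σx)²)(nΣy²−(Σy)²)]
  nΣx²−(Σx)² = 11·503 − 4225 = 1308;  nΣy²−(Σy)² = 11·1795 − 18769 = 976
  √(1308·976) = √1276608 = 1129.8708
r = 830 / 1129.8708 = 0.7346
t = r·√(n−2)/√(1−r²) = 0.7346·√9 / √(1−0.539637) = 2.203800 / 0.678501 = 3.248

3.248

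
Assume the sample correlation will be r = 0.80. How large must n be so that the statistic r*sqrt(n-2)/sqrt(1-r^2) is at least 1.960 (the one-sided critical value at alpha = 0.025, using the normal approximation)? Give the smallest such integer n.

Need r·√(n−2)/√(1−r²) ≥ 1.960
√(n−2) ≥ 1.960·√(1−0.6400) / 0.80 = 1.960·0.600000 / 0.80 = 1.4700
n−2 ≥ 2.1609  ⇒  n ≥ 4.1609
Smallest integer n = 5

5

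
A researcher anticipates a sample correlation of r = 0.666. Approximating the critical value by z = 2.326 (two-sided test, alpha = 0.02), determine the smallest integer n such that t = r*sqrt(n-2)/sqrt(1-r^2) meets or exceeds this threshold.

9

r√(n−2)/√(1−r²) ≥ 2.326  ⇔  n−2 ≥ (2.326)²·(1−r²)/r²
(1−r²)/r² = (1−0.443556)/0.443556 = 1.2545
n ≥ 2 + 5.410276·1.2545 = 2 + 6.7872 = 8.7872
⌈8.7872⌉ = 9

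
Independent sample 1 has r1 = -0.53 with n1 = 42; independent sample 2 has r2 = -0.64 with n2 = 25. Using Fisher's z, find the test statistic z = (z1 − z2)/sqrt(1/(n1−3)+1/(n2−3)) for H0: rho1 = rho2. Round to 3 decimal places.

0.630

z1 = atanh(-0.53) = -0.590145,  z2 = atanh(-0.64) = -0.758174
SE = √(1/(n1−3) + 1/(n2−3)) = √(1/39 + 1/22) = √(0.0256410 + 0.0454545) = √0.0710955 = 0.266637
z = (z1 − z2)/SE = (-0.590145 − (-0.758174)) / 0.266637 = 0.168029 / 0.266637 = 0.630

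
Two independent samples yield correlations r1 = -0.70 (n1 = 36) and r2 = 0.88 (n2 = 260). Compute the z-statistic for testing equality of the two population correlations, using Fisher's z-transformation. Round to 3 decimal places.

-12.130

z1 = atanh(-0.70) = -0.867301,  z2 = atanh(0.88) = 1.375768
SE = √(1/(n1−3) + 1/(n2−3)) = √(1/33 + 1/257) = √(0.0303030 + 0.0038911) = √0.0341941 = 0.184916
z = (z1 − z2)/SE = (-0.867301 − 1.375768) / 0.184916 = -2.243069 / 0.184916 = -12.130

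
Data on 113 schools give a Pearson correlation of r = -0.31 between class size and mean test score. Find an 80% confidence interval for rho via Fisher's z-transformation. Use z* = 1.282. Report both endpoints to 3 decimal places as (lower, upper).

(-0.416, -0.196)

z_r = atanh(-0.31) = -0.320545;  SE = 1/√(n−3) = 1/√110 = 0.095346
z-limits: -0.320545 ± 1.282·0.095346 = -0.320545 ± 0.122234 = [-0.442779, -0.198311]
ρ-limits: (tanh -0.442779, tanh -0.198311) = (-0.416, -0.196)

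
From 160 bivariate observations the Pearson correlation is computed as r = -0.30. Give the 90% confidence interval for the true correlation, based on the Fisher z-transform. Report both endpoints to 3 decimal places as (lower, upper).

z_r = atanh(-0.30) = -0.309520;  SE = 1/√(n−3) = 1/√157 = 0.079809
z-limits: -0.309520 ± 1.645·0.079809 = -0.309520 ± 0.131286 = [-0.440806, -0.178234]
ρ-limits: (tanh -0.440806, tanh -0.178234) = (-0.414, -0.176)

(-0.414, -0.176)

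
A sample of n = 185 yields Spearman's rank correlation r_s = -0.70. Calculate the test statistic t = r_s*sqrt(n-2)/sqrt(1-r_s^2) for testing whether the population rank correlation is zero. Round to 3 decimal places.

1 − r_s² = 1 − 0.4900 = 0.5100;  √(1−r_s²) = 0.714143
√(n−2) = √183 = 13.527749
t = r_s·√(n−2)/√(1−r_s²) = -0.70 · 13.527749 / 0.714143 = -13.260

-13.260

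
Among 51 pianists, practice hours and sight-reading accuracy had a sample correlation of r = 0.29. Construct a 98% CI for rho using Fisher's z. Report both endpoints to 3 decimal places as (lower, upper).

(-0.037, 0.561)

Fisher z: z_r = atanh(r) = ½·ln((1+0.29)/(1−0.29)) = 0.298566
SE(z) = 1/√(n−3) = 1/√48 = 0.144338
98% ⇒ z* = 2.326; margin = 2.326·0.144338 = 0.335730
CI on z-scale: (-0.037164, 0.634296)
Back-transform: tanh(-0.037164) = -0.037147, tanh(0.634296) = 0.561003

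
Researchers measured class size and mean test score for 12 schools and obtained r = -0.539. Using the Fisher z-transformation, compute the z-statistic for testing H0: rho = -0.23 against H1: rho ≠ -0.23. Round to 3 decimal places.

-1.106

Fisher z: atanh(-0.539) = -0.602745, atanh(-0.23) = -0.234189
z = (z_r − z_0)·√(n−3) = (-0.602745 − (-0.234189))·√9 = -0.368556 · 3.000000 = -1.106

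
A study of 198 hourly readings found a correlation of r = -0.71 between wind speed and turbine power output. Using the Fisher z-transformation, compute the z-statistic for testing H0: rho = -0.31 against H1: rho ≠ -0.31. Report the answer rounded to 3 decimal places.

-7.913

z_r = atanh(-0.71) = -0.887184,  z_0 = atanh(-0.31) = -0.320545
SE = 1/√(n−3) = 1/√195 = 0.071611
z = (z_r − z_0)/SE = (-0.887184 − (-0.320545)) / 0.071611 = -0.566639 / 0.071611 = -7.913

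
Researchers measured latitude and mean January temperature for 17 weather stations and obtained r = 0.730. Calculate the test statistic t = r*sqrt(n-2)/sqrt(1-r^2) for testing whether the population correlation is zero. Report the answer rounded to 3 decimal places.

4.137

1 − r² = 1 − 0.532900 = 0.467100;  √(1−r²) = 0.683447
√(n−2) = √15 = 3.872983
t = r·√(n−2)/√(1−r²) = 0.730 · 3.872983 / 0.683447 = 4.137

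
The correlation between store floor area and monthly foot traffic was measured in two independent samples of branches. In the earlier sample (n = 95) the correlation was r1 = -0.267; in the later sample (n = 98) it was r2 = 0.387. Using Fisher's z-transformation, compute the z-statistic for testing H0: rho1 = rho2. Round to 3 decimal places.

-4.662

z1 = atanh(-0.267) = -0.273631,  z2 = atanh(0.387) = 0.408267
SE = √(1/(n1−3) + 1/(n2−3)) = √(1/92 + 1/95) = √(0.0108696 + 0.0105263) = √0.0213959 = 0.146273
z = (z1 − z2)/SE = (-0.273631 − 0.408267) / 0.146273 = -0.681898 / 0.146273 = -4.662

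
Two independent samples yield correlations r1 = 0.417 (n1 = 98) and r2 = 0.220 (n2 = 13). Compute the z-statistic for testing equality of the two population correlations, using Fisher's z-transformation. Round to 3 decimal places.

0.663

z1 = atanh(0.417) = 0.444055,  z2 = atanh(0.220) = 0.223656
SE = √(1/(n1−3) + 1/(n2−3)) = √(1/95 + 1/10) = √(0.0105263 + 0.1000000) = √0.1105263 = 0.332455
z = (z1 − z2)/SE = (0.444055 − 0.223656) / 0.332455 = 0.220399 / 0.332455 = 0.663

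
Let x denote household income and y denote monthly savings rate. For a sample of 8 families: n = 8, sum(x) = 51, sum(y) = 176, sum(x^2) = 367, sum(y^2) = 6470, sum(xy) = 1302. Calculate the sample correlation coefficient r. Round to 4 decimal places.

0.5457

Numerator: nΣxy − (Σx)(Σy) = 8·1302 − (51)(176) = 1440
Denominator: √[(nΣx²−(Σx)²)(nΣy²−(Σy)²)]
  nΣx²−(Σx)² = 8·367 − 2601 = 335;  nΣy²−(Σy)² = 8·6470 − 30976 = 20784
  √(335·20784) = √6962640 = 2638.6815
r = 1440 / 2638.6815 = 0.5457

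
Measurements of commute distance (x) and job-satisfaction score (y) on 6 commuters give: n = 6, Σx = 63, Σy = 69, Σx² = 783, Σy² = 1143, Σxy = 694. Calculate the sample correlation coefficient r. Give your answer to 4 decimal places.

Numerator: nΣxy − (Σx)(Σy) = 6·694 − (63)(69) = -183
Denominator: √[(nΣx²−(Σx)²)(nΣy²−(Σy)²)]
  nΣx²−(Σx)² = 6·783 − 3969 = 729;  nΣy²−(Σy)² = 6·1143 − 4761 = 2097
  √(729·2097) = √1528713 = 1236.4113
r = -183 / 1236.4113 = -0.1480

-0.1480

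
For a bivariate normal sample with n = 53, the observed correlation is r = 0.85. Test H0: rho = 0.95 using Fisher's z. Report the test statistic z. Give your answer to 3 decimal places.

-4.070

z_r = atanh(0.85) = 1.256153,  z_0 = atanh(0.95) = 1.831781
SE = 1/√(n−3) = 1/√50 = 0.141421
z = (z_r − z_0)/SE = (1.256153 − 1.831781) / 0.141421 = -0.575628 / 0.141421 = -4.070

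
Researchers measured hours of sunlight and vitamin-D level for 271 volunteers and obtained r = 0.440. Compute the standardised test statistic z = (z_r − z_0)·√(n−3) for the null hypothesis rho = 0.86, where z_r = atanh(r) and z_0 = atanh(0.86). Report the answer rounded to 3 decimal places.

-13.442

Fisher z: atanh(0.440) = 0.472231, atanh(0.86) = 1.293345
z = (z_r − z_0)·√(n−3) = (0.472231 − 1.293345)·√268 = -0.821114 · 16.370706 = -13.442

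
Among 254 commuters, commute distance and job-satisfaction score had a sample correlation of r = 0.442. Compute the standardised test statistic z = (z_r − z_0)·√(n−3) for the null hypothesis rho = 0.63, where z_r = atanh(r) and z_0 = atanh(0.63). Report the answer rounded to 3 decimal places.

-4.225

Fisher z: atanh(0.442) = 0.474714, atanh(0.63) = 0.741416
z = (z_r − z_0)·√(n−3) = (0.474714 − 0.741416)·√251 = -0.266702 · 15.842980 = -4.225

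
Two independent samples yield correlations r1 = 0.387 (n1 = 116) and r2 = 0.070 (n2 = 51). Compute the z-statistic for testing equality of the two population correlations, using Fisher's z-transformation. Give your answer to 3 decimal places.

1.963

Fisher z-transforms: z1 = atanh(0.387) = 0.408267, z2 = atanh(0.070) = 0.070115; difference d = 0.338152
Var(d) = 1/113 + 1/48 = 0.0088496 + 0.0208333 = 0.0296829
z = d/√Var(d) = 0.338152 / √0.0296829 = 0.338152 / 0.172287 = 1.963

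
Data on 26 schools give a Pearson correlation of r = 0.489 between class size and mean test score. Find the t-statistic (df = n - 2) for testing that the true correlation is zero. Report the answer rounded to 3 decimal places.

2.746

1 − r² = 1 − 0.239121 = 0.760879;  √(1−r²) = 0.872284
√(n−2) = √24 = 4.898979
t = r·√(n−2)/√(1−r²) = 0.489 · 4.898979 / 0.872284 = 2.746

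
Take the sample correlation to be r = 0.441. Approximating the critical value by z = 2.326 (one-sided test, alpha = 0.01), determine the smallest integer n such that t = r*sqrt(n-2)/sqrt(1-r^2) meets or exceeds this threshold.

25

r√(n−2)/√(1−r²) ≥ 2.326  ⇔  n−2 ≥ (2.326)²·(1−r²)/r²
(1−r²)/r² = (1−0.194481)/0.194481 = 4.1419
n ≥ 2 + 5.410276·4.1419 = 2 + 22.4088 = 24.4088
⌈24.4088⌉ = 25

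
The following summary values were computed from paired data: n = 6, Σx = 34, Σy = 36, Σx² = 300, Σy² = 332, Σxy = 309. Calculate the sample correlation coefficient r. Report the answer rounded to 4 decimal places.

0.9410

S_xy = nΣxy − ΣxΣy = 6·309 − 34·36 = 1854 − 1224 = 630
S_xx = nΣx² − (Σx)² = 6·300 − 34² = 1800 − 1156 = 644
S_yy = nΣy² − (Σy)² = 6·332 − 36² = 1992 − 1296 = 696
r = S_xy / √(S_xx·S_yy) = 630 / √(644·696) = 630 / √448224 = 630 / 669.4953 = 0.9410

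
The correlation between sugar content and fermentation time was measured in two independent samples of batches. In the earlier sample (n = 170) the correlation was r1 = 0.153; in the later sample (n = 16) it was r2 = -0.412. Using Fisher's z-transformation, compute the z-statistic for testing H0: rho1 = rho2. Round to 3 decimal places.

2.057

Fisher z-transforms: z1 = atanh(0.153) = 0.154211, z2 = atanh(-0.412) = -0.438018; difference d = 0.592229
Var(d) = 1/167 + 1/13 = 0.0059880 + 0.0769231 = 0.0829111
z = d/√Var(d) = 0.592229 / √0.0829111 = 0.592229 / 0.287943 = 2.057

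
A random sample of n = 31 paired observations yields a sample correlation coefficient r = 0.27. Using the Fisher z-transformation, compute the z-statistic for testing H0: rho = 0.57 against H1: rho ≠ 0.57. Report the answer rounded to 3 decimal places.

-1.961

z_r = atanh(0.27) = 0.276864,  z_0 = atanh(0.57) = 0.647523
SE = 1/√(n−3) = 1/√28 = 0.188982
z = (z_r − z_0)/SE = (0.276864 − 0.647523) / 0.188982 = -0.370659 / 0.188982 = -1.961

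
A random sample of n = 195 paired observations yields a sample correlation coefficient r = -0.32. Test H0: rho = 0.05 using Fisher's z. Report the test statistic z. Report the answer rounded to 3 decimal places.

Fisher z: atanh(-0.32) = -0.331647, atanh(0.05) = 0.050042
z = (z_r − z_0)·√(n−3) = (-0.331647 − 0.050042)·√192 = -0.381689 · 13.856406 = -5.289

-5.289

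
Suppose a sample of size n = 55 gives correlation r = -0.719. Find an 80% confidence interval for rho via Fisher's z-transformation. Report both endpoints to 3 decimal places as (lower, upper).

(-0.794, -0.622)

z_r = atanh(-0.719) = -0.905572;  SE = 1/√(n−3) = 1/√52 = 0.138675
z-limits: -0.905572 ± 1.282·0.138675 = -0.905572 ± 0.177781 = [-1.083353, -0.727791]
ρ-limits: (tanh -1.083353, tanh -0.727791) = (-0.794, -0.622)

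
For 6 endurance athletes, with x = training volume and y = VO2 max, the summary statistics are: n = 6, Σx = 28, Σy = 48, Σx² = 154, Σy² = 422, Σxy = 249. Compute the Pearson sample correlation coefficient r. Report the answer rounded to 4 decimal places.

0.8396

S_xy = nΣxy − ΣxΣy = 6·249 − 28·48 = 1494 − 1344 = 150
S_xx = nΣx² − (Σx)² = 6·154 − 28² = 924 − 784 = 140
S_yy = nΣy² − (Σy)² = 6·422 − 48² = 2532 − 2304 = 228
r = S_xy / √(S_xx·S_yy) = 150 / √(140·228) = 150 / √31920 = 150 / 178.6617 = 0.8396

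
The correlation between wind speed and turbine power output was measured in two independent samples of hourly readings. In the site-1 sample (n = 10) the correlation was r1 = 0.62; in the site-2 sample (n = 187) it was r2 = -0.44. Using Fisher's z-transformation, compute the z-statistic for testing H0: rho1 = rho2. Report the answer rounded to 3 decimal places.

z1 = atanh(0.62) = 0.725005,  z2 = atanh(-0.44) = -0.472231
SE = √(1/(n1−3) + 1/(n2−3)) = √(1/7 + 1/184) = √(0.1428571 + 0.0054348) = √0.1482919 = 0.385087
z = (z1 − z2)/SE = (0.725005 − (-0.472231)) / 0.385087 = 1.197236 / 0.385087 = 3.109

3.109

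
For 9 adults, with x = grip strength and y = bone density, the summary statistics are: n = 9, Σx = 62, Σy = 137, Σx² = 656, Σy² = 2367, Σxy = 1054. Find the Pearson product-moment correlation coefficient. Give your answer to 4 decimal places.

Numerator: nΣxy − (Σx)(Σy) = 9·1054 − (62)(137) = 992
Denominator: √[(nΣx²−(Σx)²)(nΣy²−(Σy)²)]
  nΣx²−(Σx)² = 9·656 − 3844 = 2060;  nΣy²−(Σy)² = 9·2367 − 18769 = 2534
  √(2060·2534) = √5220040 = 2284.7407
r = 992 / 2284.7407 = 0.4342

0.4342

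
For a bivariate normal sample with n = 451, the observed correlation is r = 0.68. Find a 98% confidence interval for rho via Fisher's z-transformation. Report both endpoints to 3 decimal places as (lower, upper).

z_r = atanh(0.68) = 0.829114;  SE = 1/√(n−3) = 1/√448 = 0.047246
z-limits: 0.829114 ± 2.326·0.047246 = 0.829114 ± 0.109894 = [0.719220, 0.939008]
ρ-limits: (tanh 0.719220, tanh 0.939008) = (0.616, 0.735)

(0.616, 0.735)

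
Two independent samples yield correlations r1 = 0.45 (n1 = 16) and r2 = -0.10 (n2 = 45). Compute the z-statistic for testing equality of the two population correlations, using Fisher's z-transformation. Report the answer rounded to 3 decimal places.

1.843

z1 = atanh(0.45) = 0.484700,  z2 = atanh(-0.10) = -0.100335
SE = √(1/(n1−3) + 1/(n2−3)) = √(1/13 + 1/42) = √(0.0769231 + 0.0238095) = √0.1007326 = 0.317384
z = (z1 − z2)/SE = (0.484700 − (-0.100335)) / 0.317384 = 0.585035 / 0.317384 = 1.843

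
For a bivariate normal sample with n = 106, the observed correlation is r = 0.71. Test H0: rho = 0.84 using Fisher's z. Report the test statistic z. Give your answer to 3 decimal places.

-3.390

z_r = atanh(0.71) = 0.887184,  z_0 = atanh(0.84) = 1.221174
SE = 1/√(n−3) = 1/√103 = 0.098533
z = (z_r − z_0)/SE = (0.887184 − 1.221174) / 0.098533 = -0.333990 / 0.098533 = -3.390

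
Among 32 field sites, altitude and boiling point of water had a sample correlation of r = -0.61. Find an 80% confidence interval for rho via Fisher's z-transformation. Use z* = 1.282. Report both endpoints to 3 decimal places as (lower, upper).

Fisher z: z_r = atanh(r) = ½·ln((1+(-0.61))/(1−(-0.61))) = -0.708921
SE(z) = 1/√(n−3) = 1/√29 = 0.185695
80% ⇒ z* = 1.282; margin = 1.282·0.185695 = 0.238061
CI on z-scale: (-0.946982, -0.470860)
Back-transform: tanh(-0.946982) = -0.738414, tanh(-0.470860) = -0.438894

(-0.738, -0.439)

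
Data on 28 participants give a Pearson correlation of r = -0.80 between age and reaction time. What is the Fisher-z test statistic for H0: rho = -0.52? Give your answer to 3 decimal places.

-2.611

z_r = atanh(-0.80) = -1.098612,  z_0 = atanh(-0.52) = -0.576340
SE = 1/√(n−3) = 1/√25 = 0.200000
z = (z_r − z_0)/SE = (-1.098612 − (-0.576340)) / 0.200000 = -0.522272 / 0.200000 = -2.611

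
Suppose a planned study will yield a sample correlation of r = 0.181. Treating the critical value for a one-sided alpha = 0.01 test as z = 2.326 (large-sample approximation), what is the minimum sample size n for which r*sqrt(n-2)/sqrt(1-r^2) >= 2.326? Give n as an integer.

r√(n−2)/√(1−r²) ≥ 2.326  ⇔  n−2 ≥ (2.326)²·(1−r²)/r²
(1−r²)/r² = (1−0.032761)/0.032761 = 29.5241
n ≥ 2 + 5.410276·29.5241 = 2 + 159.7335 = 161.7335
⌈161.7335⌉ = 162

162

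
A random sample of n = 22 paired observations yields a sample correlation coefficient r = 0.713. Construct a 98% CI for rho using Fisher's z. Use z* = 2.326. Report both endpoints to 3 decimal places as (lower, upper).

z_r = atanh(0.713) = 0.893260;  SE = 1/√(n−3) = 1/√19 = 0.229416
z-limits: 0.893260 ± 2.326·0.229416 = 0.893260 ± 0.533622 = [0.359638, 1.426882]
ρ-limits: (tanh 0.359638, tanh 1.426882) = (0.345, 0.891)

(0.345, 0.891)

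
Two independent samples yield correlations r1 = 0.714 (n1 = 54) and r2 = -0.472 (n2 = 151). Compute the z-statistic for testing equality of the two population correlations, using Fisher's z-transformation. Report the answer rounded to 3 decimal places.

Fisher z-transforms: z1 = atanh(0.714) = 0.895297, z2 = atanh(-0.472) = -0.512641; difference d = 1.407938
Var(d) = 1/51 + 1/148 = 0.0196078 + 0.0067568 = 0.0263646
z = d/√Var(d) = 1.407938 / √0.0263646 = 1.407938 / 0.162372 = 8.671

8.671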